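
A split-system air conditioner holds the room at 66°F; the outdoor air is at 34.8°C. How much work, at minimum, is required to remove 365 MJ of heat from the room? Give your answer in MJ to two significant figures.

In absolute terms T_C = 292.04 K and T_H = 307.95 K, so ΔT = 15.91 K.
The reversible limit is COP_R = T_C/ΔT = 18.35, so W_min = Q_C/COP = Q_C·ΔT/T_C.
W_min = 365.0 × 15.91/292.04 = 19.89 MJ.

20 MJ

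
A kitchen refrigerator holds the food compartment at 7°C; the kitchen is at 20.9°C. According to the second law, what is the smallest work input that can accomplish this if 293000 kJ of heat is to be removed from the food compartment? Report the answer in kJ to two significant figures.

In absolute terms T_C = 280.15 K and T_H = 294.05 K, so ΔT = 13.90 K.
The reversible limit is COP_R = T_C/ΔT = 20.15, so W_min = Q_C/COP = Q_C·ΔT/T_C.
W_min = 293000 × 13.90/280.15 = 14540 kJ.

15000 kJ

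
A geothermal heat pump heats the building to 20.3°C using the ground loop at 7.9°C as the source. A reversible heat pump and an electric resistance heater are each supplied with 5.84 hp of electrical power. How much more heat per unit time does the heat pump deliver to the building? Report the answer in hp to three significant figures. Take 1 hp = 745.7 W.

In absolute terms T_C = 281.05 K and T_H = 293.45 K, so ΔT = 12.40 K.
COP_Carnot = T_H/ΔT = 293.45/12.40 = 23.67.
The heat pump delivers Q̇_H = COP × Ẇ = 138.2 hp; the resistance heater delivers Ẇ = 5.840 hp.
Extra = (COP − 1)·Ẇ = 132.4 hp.

132 hp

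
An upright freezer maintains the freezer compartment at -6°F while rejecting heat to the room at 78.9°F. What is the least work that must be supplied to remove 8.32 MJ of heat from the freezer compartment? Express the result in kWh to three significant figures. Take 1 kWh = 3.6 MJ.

0.433 kWh

In absolute terms T_C = 252.04 K and T_H = 299.21 K, so ΔT = 47.17 K.
The reversible limit is COP_R = T_C/ΔT = 5.344, so W_min = Q_C/COP = Q_C·ΔT/T_C.
W_min = 8.320 × 47.17/252.04 = 1.557 MJ = 0.4325 kWh.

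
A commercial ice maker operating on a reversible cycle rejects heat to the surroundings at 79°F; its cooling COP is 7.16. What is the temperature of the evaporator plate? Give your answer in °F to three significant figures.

13.0 °F

For a Carnot refrigerator COP_R = T_C/(T_H − T_C), so T_C = COP·T_H/(1 + COP).
With T_H = 299.26 K, T_C = 7.16 × 299.26/8.160 = 262.59 K.
Converting, 262.59 K = 12.99°F.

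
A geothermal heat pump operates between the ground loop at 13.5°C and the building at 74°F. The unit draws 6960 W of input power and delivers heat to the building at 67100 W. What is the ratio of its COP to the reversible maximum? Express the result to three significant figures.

0.320

COP_actual = Q̇_H/Ẇ = 67100/6960 = 9.641.
In absolute terms T_C = 286.65 K and T_H = 296.48 K, so ΔT = 9.833 K.
COP_Carnot = T_H/ΔT = 296.48/9.833 = 30.15.
η_II = COP_actual/COP_Carnot = 9.641/30.15 = 0.3198.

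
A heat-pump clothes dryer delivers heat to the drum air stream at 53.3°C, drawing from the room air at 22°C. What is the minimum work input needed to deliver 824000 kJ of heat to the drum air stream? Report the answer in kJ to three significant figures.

In absolute terms T_C = 295.15 K and T_H = 326.45 K, so ΔT = 31.30 K.
The reversible limit is COP_HP = T_H/ΔT = 10.43, so W_min = Q_H/COP = Q_H·ΔT/T_H.
W_min = 824000 × 31.30/326.45 = 79010 kJ.

79000 kJ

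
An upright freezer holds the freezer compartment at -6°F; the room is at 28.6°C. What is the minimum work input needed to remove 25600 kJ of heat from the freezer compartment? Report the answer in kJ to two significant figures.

5000 kJ

In absolute terms T_C = 252.04 K and T_H = 301.75 K, so ΔT = 49.71 K.
The reversible limit is COP_R = T_C/ΔT = 5.070, so W_min = Q_C/COP = Q_C·ΔT/T_C.
W_min = 25600 × 49.71/252.04 = 5049 kJ.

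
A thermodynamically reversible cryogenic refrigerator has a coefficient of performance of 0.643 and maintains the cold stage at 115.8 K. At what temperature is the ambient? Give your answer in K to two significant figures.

COP_R = T_C/(T_H − T_C) gives T_H − T_C = T_C/COP.
With T_C = 115.80 K, T_H = 115.80 × (1 + 1/0.643) = 295.89 K.

300 K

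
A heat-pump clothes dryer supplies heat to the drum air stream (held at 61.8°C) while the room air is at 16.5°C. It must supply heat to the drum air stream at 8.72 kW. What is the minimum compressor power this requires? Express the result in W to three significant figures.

1180 W

In absolute terms T_C = 289.65 K and T_H = 334.95 K, so ΔT = 45.30 K.
COP_Carnot = T_H/ΔT = 334.95/45.30 = 7.394.
Ẇ_min = Q̇/COP_Carnot = 8.720/7.394 = 1.179 kW = 1179 W.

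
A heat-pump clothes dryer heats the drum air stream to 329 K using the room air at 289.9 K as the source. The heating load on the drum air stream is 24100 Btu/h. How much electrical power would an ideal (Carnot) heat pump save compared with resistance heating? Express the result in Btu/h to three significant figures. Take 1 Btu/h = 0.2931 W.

21200 Btu/h

The reservoir spacing is ΔT = 329 − 289.9 = 39.10 K.
COP_Carnot = T_H/ΔT = 329.00/39.10 = 8.414.
Resistance heating needs Ẇ_res = Q̇_H = 24100 Btu/h; the reversible heat pump needs only Ẇ_hp = Q̇_H/COP = 2864 Btu/h.
Saving = 24100 − 2864 = 21240 Btu/h.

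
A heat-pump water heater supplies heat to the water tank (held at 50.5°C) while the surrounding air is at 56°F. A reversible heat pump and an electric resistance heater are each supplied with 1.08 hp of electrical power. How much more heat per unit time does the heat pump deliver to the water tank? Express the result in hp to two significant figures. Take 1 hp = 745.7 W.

8.3 hp

In absolute terms T_C = 286.48 K and T_H = 323.65 K, so ΔT = 37.17 K.
COP_Carnot = T_H/ΔT = 323.65/37.17 = 8.708.
The heat pump delivers Q̇_H = COP × Ẇ = 9.405 hp; the resistance heater delivers Ẇ = 1.080 hp.
Extra = (COP − 1)·Ẇ = 8.325 hp.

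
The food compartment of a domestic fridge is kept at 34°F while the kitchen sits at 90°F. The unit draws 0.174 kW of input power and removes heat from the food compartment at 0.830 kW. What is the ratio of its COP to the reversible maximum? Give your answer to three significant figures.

0.541

COP_actual = Q̇_C/Ẇ = 0.8300/0.1740 = 4.770.
In absolute terms T_C = 274.26 K and T_H = 305.37 K, so ΔT = 31.11 K.
COP_Carnot = T_C/ΔT = 274.26/31.11 = 8.816.
η_II = COP_actual/COP_Carnot = 4.770/8.816 = 0.5411.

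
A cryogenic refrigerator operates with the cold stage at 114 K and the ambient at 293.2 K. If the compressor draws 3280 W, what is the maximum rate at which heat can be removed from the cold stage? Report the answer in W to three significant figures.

The reservoir spacing is ΔT = 293.2 − 114 = 179.2 K.
COP_Carnot = T_C/ΔT = 114.00/179.2 = 0.6362.
Q̇_max = COP_Carnot × Ẇ = 0.6362 × 3280 W = 2087 W.

2090 W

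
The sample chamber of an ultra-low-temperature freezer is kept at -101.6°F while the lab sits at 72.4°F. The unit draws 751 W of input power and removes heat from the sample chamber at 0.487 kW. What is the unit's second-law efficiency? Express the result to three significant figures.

0.315

Converting, Q̇_C = 0.4870 kW = 487.0 W, so COP_actual = Q̇_C/Ẇ = 487.0/751.0 = 0.6485.
In absolute terms T_C = 198.93 K and T_H = 295.59 K, so ΔT = 96.67 K.
COP_Carnot = T_C/ΔT = 198.93/96.67 = 2.058.
η_II = COP_actual/COP_Carnot = 0.6485/2.058 = 0.3151.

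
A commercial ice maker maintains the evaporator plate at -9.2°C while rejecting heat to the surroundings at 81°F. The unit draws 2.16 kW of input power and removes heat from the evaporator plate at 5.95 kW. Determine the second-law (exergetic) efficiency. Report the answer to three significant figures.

COP_actual = Q̇_C/Ẇ = 5.950/2.160 = 2.755.
In absolute terms T_C = 263.95 K and T_H = 300.37 K, so ΔT = 36.42 K.
COP_Carnot = T_C/ΔT = 263.95/36.42 = 7.247.
η_II = COP_actual/COP_Carnot = 2.755/7.247 = 0.3801.

0.380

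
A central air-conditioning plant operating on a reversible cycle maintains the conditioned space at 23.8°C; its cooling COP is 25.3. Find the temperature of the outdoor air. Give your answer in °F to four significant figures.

COP_R = T_C/(T_H − T_C) gives T_H − T_C = T_C/COP.
With T_C = 296.95 K, T_H = 296.95 × (1 + 1/25.3) = 308.69 K.
Converting, 308.69 K = 95.97°F.

95.97 °F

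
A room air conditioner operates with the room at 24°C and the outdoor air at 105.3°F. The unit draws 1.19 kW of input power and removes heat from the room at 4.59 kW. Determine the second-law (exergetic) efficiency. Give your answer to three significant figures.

COP_actual = Q̇_C/Ẇ = 4.590/1.190 = 3.857.
In absolute terms T_C = 297.15 K and T_H = 313.87 K, so ΔT = 16.72 K.
COP_Carnot = T_C/ΔT = 297.15/16.72 = 17.77.
η_II = COP_actual/COP_Carnot = 3.857/17.77 = 0.2171.

0.217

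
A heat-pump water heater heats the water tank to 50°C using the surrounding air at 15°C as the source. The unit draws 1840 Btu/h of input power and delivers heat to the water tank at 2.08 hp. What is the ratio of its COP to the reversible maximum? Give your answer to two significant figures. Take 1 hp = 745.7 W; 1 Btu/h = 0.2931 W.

Converting, Q̇_H = 2.080 hp = 5292 Btu/h, so COP_actual = Q̇_H/Ẇ = 5292/1840 = 2.876.
In absolute terms T_C = 288.15 K and T_H = 323.15 K, so ΔT = 35.00 K.
COP_Carnot = T_H/ΔT = 323.15/35.00 = 9.233.
η_II = COP_actual/COP_Carnot = 2.876/9.233 = 0.3115.

0.31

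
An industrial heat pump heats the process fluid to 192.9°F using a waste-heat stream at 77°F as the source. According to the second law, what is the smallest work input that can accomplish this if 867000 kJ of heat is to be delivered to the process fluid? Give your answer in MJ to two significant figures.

150 MJ

In absolute terms T_C = 298.15 K and T_H = 362.54 K, so ΔT = 64.39 K.
The reversible limit is COP_HP = T_H/ΔT = 5.630, so W_min = Q_H/COP = Q_H·ΔT/T_H.
W_min = 867000 × 64.39/362.54 = 154000 kJ = 154.0 MJ.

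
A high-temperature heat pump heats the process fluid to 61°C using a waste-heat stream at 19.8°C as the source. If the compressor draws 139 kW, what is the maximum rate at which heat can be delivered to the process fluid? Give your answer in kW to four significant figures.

1127 kW

In absolute terms T_C = 292.95 K and T_H = 334.15 K, so ΔT = 41.20 K.
COP_Carnot = T_H/ΔT = 334.15/41.20 = 8.110.
Q̇_max = COP_Carnot × Ẇ = 8.110 × 139.0 kW = 1127 kW.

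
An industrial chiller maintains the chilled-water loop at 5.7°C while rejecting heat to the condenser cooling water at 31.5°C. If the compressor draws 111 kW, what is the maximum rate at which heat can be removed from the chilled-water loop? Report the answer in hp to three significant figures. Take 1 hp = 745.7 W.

In absolute terms T_C = 278.85 K and T_H = 304.65 K, so ΔT = 25.80 K.
COP_Carnot = T_C/ΔT = 278.85/25.80 = 10.81.
Q̇_max = COP_Carnot × Ẇ = 10.81 × 111.0 kW = 1200 kW = 1609 hp.

1610 hp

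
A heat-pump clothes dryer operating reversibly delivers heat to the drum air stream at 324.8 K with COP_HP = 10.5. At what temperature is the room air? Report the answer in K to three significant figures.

294 K

COP_HP = T_H/(T_H − T_C) gives T_H − T_C = T_H/COP.
With T_H = 324.80 K, T_C = 324.80 × (1 − 1/10.5) = 293.87 K.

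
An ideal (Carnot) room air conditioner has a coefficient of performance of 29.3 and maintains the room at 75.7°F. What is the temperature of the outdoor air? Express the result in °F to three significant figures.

94.0 °F

COP_R = T_C/(T_H − T_C) gives T_H − T_C = T_C/COP.
With T_C = 297.43 K, T_H = 297.43 × (1 + 1/29.3) = 307.58 K.
Converting, 307.58 K = 93.97°F.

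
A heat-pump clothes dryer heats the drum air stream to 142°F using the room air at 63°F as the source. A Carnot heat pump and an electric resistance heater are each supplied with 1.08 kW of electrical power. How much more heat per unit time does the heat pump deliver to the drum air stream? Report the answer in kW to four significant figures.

In absolute terms T_C = 290.37 K and T_H = 334.26 K, so ΔT = 43.89 K.
COP_Carnot = T_H/ΔT = 334.26/43.89 = 7.616.
The heat pump delivers Q̇_H = COP × Ẇ = 8.225 kW; the resistance heater delivers Ẇ = 1.080 kW.
Extra = (COP − 1)·Ẇ = 7.145 kW.

7.145 kW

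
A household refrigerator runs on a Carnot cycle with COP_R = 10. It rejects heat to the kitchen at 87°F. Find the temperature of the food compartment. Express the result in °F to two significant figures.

37 °F

For a Carnot refrigerator COP_R = T_C/(T_H − T_C), so T_C = COP·T_H/(1 + COP).
With T_H = 303.71 K, T_C = 10 × 303.71/11.00 = 276.10 K.
Converting, 276.10 K = 37.30°F.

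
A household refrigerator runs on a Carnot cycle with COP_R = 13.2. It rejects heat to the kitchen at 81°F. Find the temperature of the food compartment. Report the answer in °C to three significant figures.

For a Carnot refrigerator COP_R = T_C/(T_H − T_C), so T_C = COP·T_H/(1 + COP).
With T_H = 300.37 K, T_C = 13.2 × 300.37/14.20 = 279.22 K.
Converting, 279.22 K = 6.07°C.

6.07 °C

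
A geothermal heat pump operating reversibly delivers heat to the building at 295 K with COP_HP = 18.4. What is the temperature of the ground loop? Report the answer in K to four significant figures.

COP_HP = T_H/(T_H − T_C) gives T_H − T_C = T_H/COP.
With T_H = 295.00 K, T_C = 295.00 × (1 − 1/18.4) = 278.97 K.

279.0 K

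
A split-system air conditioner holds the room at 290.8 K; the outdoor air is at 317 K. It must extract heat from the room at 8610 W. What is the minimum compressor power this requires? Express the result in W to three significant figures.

776 W

The reservoir spacing is ΔT = 317 − 290.8 = 26.20 K.
COP_Carnot = T_C/ΔT = 290.80/26.20 = 11.10.
Ẇ_min = Q̇/COP_Carnot = 8610/11.10 = 775.7 W.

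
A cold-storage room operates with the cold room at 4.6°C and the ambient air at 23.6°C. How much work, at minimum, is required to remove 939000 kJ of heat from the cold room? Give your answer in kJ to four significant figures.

64230 kJ

In absolute terms T_C = 277.75 K and T_H = 296.75 K, so ΔT = 19.00 K.
The reversible limit is COP_R = T_C/ΔT = 14.62, so W_min = Q_C/COP = Q_C·ΔT/T_C.
W_min = 939000 × 19.00/277.75 = 64230 kJ.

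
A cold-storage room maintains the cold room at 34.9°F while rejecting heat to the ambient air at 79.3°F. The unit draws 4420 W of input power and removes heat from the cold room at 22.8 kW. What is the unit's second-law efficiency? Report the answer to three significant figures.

0.463

Converting, Q̇_C = 22.80 kW = 22800 W, so COP_actual = Q̇_C/Ẇ = 22800/4420 = 5.158.
In absolute terms T_C = 274.76 K and T_H = 299.43 K, so ΔT = 24.67 K.
COP_Carnot = T_C/ΔT = 274.76/24.67 = 11.14.
η_II = COP_actual/COP_Carnot = 5.158/11.14 = 0.4631.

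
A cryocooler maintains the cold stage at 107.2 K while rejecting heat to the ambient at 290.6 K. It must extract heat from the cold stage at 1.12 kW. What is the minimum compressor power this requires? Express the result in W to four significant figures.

1916 W

The reservoir spacing is ΔT = 290.6 − 107.2 = 183.4 K.
COP_Carnot = T_C/ΔT = 107.20/183.4 = 0.5845.
Ẇ_min = Q̇/COP_Carnot = 1.120/0.5845 = 1.916 kW = 1916 W.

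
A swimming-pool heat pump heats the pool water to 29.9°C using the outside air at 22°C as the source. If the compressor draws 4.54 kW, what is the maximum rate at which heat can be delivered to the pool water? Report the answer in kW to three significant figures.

174 kW

In absolute terms T_C = 295.15 K and T_H = 303.05 K, so ΔT = 7.900 K.
COP_Carnot = T_H/ΔT = 303.05/7.900 = 38.36.
Q̇_max = COP_Carnot × Ẇ = 38.36 × 4.540 kW = 174.2 kW.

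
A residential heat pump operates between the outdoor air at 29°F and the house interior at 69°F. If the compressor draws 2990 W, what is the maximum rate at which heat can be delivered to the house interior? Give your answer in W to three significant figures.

In absolute terms T_C = 271.48 K and T_H = 293.71 K, so ΔT = 22.22 K.
COP_Carnot = T_H/ΔT = 293.71/22.22 = 13.22.
Q̇_max = COP_Carnot × Ẇ = 13.22 × 2990 W = 39520 W.

39500 W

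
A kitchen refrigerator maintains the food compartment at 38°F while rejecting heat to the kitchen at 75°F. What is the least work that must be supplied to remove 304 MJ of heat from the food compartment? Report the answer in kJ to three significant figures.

22600 kJ

In absolute terms T_C = 276.48 K and T_H = 297.04 K, so ΔT = 20.56 K.
The reversible limit is COP_R = T_C/ΔT = 13.45, so W_min = Q_C/COP = Q_C·ΔT/T_C.
W_min = 304.0 × 20.56/276.48 = 22.60 MJ = 22600 kJ.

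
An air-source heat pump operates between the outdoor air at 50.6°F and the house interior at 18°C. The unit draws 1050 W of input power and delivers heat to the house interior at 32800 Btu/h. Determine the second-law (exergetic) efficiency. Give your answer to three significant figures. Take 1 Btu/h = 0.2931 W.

0.241

Converting, Q̇_H = 32800 Btu/h = 9614 W, so COP_actual = Q̇_H/Ẇ = 9614/1050 = 9.156.
In absolute terms T_C = 283.48 K and T_H = 291.15 K, so ΔT = 7.667 K.
COP_Carnot = T_H/ΔT = 291.15/7.667 = 37.98.
η_II = COP_actual/COP_Carnot = 9.156/37.98 = 0.2411.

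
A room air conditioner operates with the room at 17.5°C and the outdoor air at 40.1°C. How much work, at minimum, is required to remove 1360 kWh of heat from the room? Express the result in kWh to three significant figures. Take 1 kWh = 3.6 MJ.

106 kWh

In absolute terms T_C = 290.65 K and T_H = 313.25 K, so ΔT = 22.60 K.
The reversible limit is COP_R = T_C/ΔT = 12.86, so W_min = Q_C/COP = Q_C·ΔT/T_C.
W_min = 1360 × 22.60/290.65 = 105.7 kWh.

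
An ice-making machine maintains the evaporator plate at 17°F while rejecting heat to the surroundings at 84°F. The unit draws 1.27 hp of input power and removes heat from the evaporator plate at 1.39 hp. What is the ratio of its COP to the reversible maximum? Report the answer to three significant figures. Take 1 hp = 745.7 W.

0.154

COP_actual = Q̇_C/Ẇ = 1.390/1.270 = 1.094.
In absolute terms T_C = 264.82 K and T_H = 302.04 K, so ΔT = 37.22 K.
COP_Carnot = T_C/ΔT = 264.82/37.22 = 7.114.
η_II = COP_actual/COP_Carnot = 1.094/7.114 = 0.1538.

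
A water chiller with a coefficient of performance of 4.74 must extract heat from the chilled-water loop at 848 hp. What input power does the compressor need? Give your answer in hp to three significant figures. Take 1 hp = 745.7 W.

Ẇ = Q̇_C/COP = 848.0/4.74 = 178.9 hp.

179 hp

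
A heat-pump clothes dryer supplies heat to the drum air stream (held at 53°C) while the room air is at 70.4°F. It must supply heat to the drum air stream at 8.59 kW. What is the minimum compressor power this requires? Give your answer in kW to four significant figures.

In absolute terms T_C = 294.48 K and T_H = 326.15 K, so ΔT = 31.67 K.
COP_Carnot = T_H/ΔT = 326.15/31.67 = 10.30.
Ẇ_min = Q̇/COP_Carnot = 8.590/10.30 = 0.8340 kW.

0.8340 kW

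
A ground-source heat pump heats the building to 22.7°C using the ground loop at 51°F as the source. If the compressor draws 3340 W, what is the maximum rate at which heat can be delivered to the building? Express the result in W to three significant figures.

In absolute terms T_C = 283.71 K and T_H = 295.85 K, so ΔT = 12.14 K.
COP_Carnot = T_H/ΔT = 295.85/12.14 = 24.36.
Q̇_max = COP_Carnot × Ẇ = 24.36 × 3340 W = 81370 W.

81400 W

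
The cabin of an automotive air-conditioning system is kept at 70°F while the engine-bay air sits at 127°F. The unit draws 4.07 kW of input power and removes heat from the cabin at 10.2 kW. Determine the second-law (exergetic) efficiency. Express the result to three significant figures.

COP_actual = Q̇_C/Ẇ = 10.20/4.070 = 2.506.
In absolute terms T_C = 294.26 K and T_H = 325.93 K, so ΔT = 31.67 K.
COP_Carnot = T_C/ΔT = 294.26/31.67 = 9.292.
η_II = COP_actual/COP_Carnot = 2.506/9.292 = 0.2697.

0.270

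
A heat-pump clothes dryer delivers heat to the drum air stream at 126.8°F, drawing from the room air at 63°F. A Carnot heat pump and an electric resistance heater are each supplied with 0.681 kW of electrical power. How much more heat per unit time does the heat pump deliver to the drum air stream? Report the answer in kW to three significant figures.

5.58 kW

In absolute terms T_C = 290.37 K and T_H = 325.82 K, so ΔT = 35.44 K.
COP_Carnot = T_H/ΔT = 325.82/35.44 = 9.192.
The heat pump delivers Q̇_H = COP × Ẇ = 6.260 kW; the resistance heater delivers Ẇ = 0.6810 kW.
Extra = (COP − 1)·Ẇ = 5.579 kW.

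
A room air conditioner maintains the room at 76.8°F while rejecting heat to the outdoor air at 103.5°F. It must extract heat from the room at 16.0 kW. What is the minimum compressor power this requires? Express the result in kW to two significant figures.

0.80 kW

In absolute terms T_C = 298.04 K and T_H = 312.87 K, so ΔT = 14.83 K.
COP_Carnot = T_C/ΔT = 298.04/14.83 = 20.09.
Ẇ_min = Q̇/COP_Carnot = 16.00/20.09 = 0.7963 kW.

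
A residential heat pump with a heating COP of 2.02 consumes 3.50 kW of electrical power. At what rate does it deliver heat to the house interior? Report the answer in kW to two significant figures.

7.1 kW

Q̇_H = COP_HP × Ẇ = 2.02 × 3.500 = 7.070 kW.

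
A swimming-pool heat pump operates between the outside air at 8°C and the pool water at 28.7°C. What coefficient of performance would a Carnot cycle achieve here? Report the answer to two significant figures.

In absolute terms T_C = 281.15 K and T_H = 301.85 K, so ΔT = 20.70 K.
For a reversible cycle, COP_Carnot = T_H/ΔT = 301.85/20.70 = 14.58.

15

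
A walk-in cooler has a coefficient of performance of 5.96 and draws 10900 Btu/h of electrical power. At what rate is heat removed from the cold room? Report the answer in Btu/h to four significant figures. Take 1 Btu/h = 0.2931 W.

64960 Btu/h

Q̇_C = COP × Ẇ = 5.96 × 10900 = 64960 Btu/h.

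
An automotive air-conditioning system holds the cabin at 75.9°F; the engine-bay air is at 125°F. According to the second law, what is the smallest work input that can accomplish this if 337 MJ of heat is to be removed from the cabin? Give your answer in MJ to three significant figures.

In absolute terms T_C = 297.54 K and T_H = 324.82 K, so ΔT = 27.28 K.
The reversible limit is COP_R = T_C/ΔT = 10.91, so W_min = Q_C/COP = Q_C·ΔT/T_C.
W_min = 337.0 × 27.28/297.54 = 30.90 MJ.

30.9 MJ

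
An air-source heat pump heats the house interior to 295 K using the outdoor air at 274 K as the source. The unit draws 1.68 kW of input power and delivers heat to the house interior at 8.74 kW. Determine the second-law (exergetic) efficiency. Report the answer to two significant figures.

COP_actual = Q̇_H/Ẇ = 8.740/1.680 = 5.202.
The reservoir spacing is ΔT = 295 − 274 = 21.00 K.
COP_Carnot = T_H/ΔT = 295.00/21.00 = 14.05.
η_II = COP_actual/COP_Carnot = 5.202/14.05 = 0.3703.

0.37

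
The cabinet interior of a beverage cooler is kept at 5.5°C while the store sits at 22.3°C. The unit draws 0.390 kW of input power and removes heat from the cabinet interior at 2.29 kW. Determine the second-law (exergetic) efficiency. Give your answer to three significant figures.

0.354

COP_actual = Q̇_C/Ẇ = 2.290/0.3900 = 5.872.
In absolute terms T_C = 278.65 K and T_H = 295.45 K, so ΔT = 16.80 K.
COP_Carnot = T_C/ΔT = 278.65/16.80 = 16.59.
η_II = COP_actual/COP_Carnot = 5.872/16.59 = 0.3540.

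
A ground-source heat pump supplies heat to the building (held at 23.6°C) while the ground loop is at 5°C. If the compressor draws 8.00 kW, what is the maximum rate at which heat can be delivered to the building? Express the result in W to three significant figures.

In absolute terms T_C = 278.15 K and T_H = 296.75 K, so ΔT = 18.60 K.
COP_Carnot = T_H/ΔT = 296.75/18.60 = 15.95.
Q̇_max = COP_Carnot × Ẇ = 15.95 × 8.000 kW = 127.6 kW = 127600 W.

128000 W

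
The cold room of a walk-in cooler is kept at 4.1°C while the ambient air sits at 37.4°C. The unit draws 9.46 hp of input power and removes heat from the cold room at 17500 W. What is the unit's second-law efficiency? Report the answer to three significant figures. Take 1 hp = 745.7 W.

Converting, Q̇_C = 17500 W = 23.47 hp, so COP_actual = Q̇_C/Ẇ = 23.47/9.460 = 2.481.
In absolute terms T_C = 277.25 K and T_H = 310.55 K, so ΔT = 33.30 K.
COP_Carnot = T_C/ΔT = 277.25/33.30 = 8.326.
η_II = COP_actual/COP_Carnot = 2.481/8.326 = 0.2980.

0.298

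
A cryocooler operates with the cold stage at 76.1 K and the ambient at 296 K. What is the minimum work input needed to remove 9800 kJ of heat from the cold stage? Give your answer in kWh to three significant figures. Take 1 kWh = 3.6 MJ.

The reservoir spacing is ΔT = 296 − 76.1 = 219.9 K.
The reversible limit is COP_R = T_C/ΔT = 0.3461, so W_min = Q_C/COP = Q_C·ΔT/T_C.
W_min = 9800 × 219.9/76.10 = 28320 kJ = 7.866 kWh.

7.87 kWh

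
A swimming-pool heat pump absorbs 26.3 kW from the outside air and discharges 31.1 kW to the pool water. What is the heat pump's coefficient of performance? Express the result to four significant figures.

The first law gives Q̇_H = Q̇_C + Ẇ, so the three rates are Q̇_C = 26.30, Q̇_H = 31.10, Ẇ = 4.800 kW.
COP_HP = Q̇_H/Ẇ = 31.10/4.800 = 6.479.

6.479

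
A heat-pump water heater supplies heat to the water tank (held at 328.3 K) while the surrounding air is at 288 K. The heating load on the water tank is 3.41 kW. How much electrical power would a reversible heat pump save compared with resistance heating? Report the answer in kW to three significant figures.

The reservoir spacing is ΔT = 328.3 − 288 = 40.30 K.
COP_Carnot = T_H/ΔT = 328.30/40.30 = 8.146.
Resistance heating needs Ẇ_res = Q̇_H = 3.410 kW; the reversible heat pump needs only Ẇ_hp = Q̇_H/COP = 0.4186 kW.
Saving = 3.410 − 0.4186 = 2.991 kW.

2.99 kW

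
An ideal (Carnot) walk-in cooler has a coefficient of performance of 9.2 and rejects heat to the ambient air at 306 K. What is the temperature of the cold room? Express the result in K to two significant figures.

280 K

For a Carnot refrigerator COP_R = T_C/(T_H − T_C), so T_C = COP·T_H/(1 + COP).
With T_H = 306.00 K, T_C = 9.2 × 306.00/10.20 = 276.00 K.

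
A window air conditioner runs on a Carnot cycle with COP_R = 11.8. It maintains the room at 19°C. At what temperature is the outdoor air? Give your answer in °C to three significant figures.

43.8 °C

COP_R = T_C/(T_H − T_C) gives T_H − T_C = T_C/COP.
With T_C = 292.15 K, T_H = 292.15 × (1 + 1/11.8) = 316.91 K.
Converting, 316.91 K = 43.76°C.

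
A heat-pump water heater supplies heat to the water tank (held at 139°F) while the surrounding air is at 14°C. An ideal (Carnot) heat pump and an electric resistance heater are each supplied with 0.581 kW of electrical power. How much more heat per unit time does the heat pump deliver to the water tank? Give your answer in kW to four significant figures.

In absolute terms T_C = 287.15 K and T_H = 332.59 K, so ΔT = 45.44 K.
COP_Carnot = T_H/ΔT = 332.59/45.44 = 7.319.
The heat pump delivers Q̇_H = COP × Ẇ = 4.252 kW; the resistance heater delivers Ẇ = 0.5810 kW.
Extra = (COP − 1)·Ẇ = 3.671 kW.

3.671 kW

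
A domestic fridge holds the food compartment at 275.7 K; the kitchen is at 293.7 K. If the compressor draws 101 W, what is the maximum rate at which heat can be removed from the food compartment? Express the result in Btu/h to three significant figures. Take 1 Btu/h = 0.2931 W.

5280 Btu/h

The reservoir spacing is ΔT = 293.7 − 275.7 = 18.00 K.
COP_Carnot = T_C/ΔT = 275.70/18.00 = 15.32.
Q̇_max = COP_Carnot × Ẇ = 15.32 × 101.0 W = 1547 W = 5278 Btu/h.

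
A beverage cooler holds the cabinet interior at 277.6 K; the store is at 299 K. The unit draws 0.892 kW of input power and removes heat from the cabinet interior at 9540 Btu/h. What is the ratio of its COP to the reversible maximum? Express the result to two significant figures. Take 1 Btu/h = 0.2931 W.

Converting, Q̇_C = 9540 Btu/h = 2.796 kW, so COP_actual = Q̇_C/Ẇ = 2.796/0.8920 = 3.135.
The reservoir spacing is ΔT = 299 − 277.6 = 21.40 K.
COP_Carnot = T_C/ΔT = 277.60/21.40 = 12.97.
η_II = COP_actual/COP_Carnot = 3.135/12.97 = 0.2417.

0.24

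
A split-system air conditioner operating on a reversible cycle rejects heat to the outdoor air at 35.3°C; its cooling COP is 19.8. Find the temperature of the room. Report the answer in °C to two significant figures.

For a Carnot refrigerator COP_R = T_C/(T_H − T_C), so T_C = COP·T_H/(1 + COP).
With T_H = 308.45 K, T_C = 19.8 × 308.45/20.80 = 293.62 K.
Converting, 293.62 K = 20.47°C.

20 °C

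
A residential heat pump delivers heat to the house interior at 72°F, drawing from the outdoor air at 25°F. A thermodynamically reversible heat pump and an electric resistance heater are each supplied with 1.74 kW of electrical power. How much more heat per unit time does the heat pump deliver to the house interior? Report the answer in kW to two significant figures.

18 kW

In absolute terms T_C = 269.26 K and T_H = 295.37 K, so ΔT = 26.11 K.
COP_Carnot = T_H/ΔT = 295.37/26.11 = 11.31.
The heat pump delivers Q̇_H = COP × Ẇ = 19.68 kW; the resistance heater delivers Ẇ = 1.740 kW.
Extra = (COP − 1)·Ẇ = 17.94 kW.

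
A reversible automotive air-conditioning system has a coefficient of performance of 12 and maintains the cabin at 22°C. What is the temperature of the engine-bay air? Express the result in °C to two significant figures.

COP_R = T_C/(T_H − T_C) gives T_H − T_C = T_C/COP.
With T_C = 295.15 K, T_H = 295.15 × (1 + 1/12) = 319.75 K.
Converting, 319.75 K = 46.60°C.

47 °C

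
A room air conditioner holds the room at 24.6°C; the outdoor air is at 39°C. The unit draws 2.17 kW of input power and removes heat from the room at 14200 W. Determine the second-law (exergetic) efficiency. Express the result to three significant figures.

Converting, Q̇_C = 14200 W = 14.20 kW, so COP_actual = Q̇_C/Ẇ = 14.20/2.170 = 6.544.
In absolute terms T_C = 297.75 K and T_H = 312.15 K, so ΔT = 14.40 K.
COP_Carnot = T_C/ΔT = 297.75/14.40 = 20.68.
η_II = COP_actual/COP_Carnot = 6.544/20.68 = 0.3165.

0.316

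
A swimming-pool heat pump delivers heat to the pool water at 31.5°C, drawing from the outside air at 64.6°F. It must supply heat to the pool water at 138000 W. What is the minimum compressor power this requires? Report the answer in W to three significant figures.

6060 W

In absolute terms T_C = 291.26 K and T_H = 304.65 K, so ΔT = 13.39 K.
COP_Carnot = T_H/ΔT = 304.65/13.39 = 22.75.
Ẇ_min = Q̇/COP_Carnot = 138000/22.75 = 6065 W.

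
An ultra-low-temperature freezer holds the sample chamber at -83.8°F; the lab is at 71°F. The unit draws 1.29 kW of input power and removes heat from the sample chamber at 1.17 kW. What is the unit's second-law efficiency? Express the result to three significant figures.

0.374

COP_actual = Q̇_C/Ẇ = 1.170/1.290 = 0.9070.
In absolute terms T_C = 208.82 K and T_H = 294.82 K, so ΔT = 86.00 K.
COP_Carnot = T_C/ΔT = 208.82/86.00 = 2.428.
η_II = COP_actual/COP_Carnot = 0.9070/2.428 = 0.3735.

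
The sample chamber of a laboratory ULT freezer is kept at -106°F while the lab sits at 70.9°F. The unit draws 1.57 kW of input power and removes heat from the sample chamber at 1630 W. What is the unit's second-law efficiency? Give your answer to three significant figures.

0.519

Converting, Q̇_C = 1630 W = 1.630 kW, so COP_actual = Q̇_C/Ẇ = 1.630/1.570 = 1.038.
In absolute terms T_C = 196.48 K and T_H = 294.76 K, so ΔT = 98.28 K.
COP_Carnot = T_C/ΔT = 196.48/98.28 = 1.999.
η_II = COP_actual/COP_Carnot = 1.038/1.999 = 0.5193.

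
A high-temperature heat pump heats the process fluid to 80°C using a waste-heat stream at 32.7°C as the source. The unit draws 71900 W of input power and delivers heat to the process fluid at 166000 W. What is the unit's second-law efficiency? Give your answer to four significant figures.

0.3092

COP_actual = Q̇_H/Ẇ = 166000/71900 = 2.309.
In absolute terms T_C = 305.85 K and T_H = 353.15 K, so ΔT = 47.30 K.
COP_Carnot = T_H/ΔT = 353.15/47.30 = 7.466.
η_II = COP_actual/COP_Carnot = 2.309/7.466 = 0.3092.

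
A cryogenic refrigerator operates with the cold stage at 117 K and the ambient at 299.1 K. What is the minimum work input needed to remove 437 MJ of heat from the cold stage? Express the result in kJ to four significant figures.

The reservoir spacing is ΔT = 299.1 − 117 = 182.1 K.
The reversible limit is COP_R = T_C/ΔT = 0.6425, so W_min = Q_C/COP = Q_C·ΔT/T_C.
W_min = 437.0 × 182.1/117.00 = 680.2 MJ = 680200 kJ.

680200 kJ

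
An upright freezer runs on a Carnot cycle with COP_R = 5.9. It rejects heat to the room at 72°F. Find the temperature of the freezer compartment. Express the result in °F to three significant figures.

-5.05 °F

For a Carnot refrigerator COP_R = T_C/(T_H − T_C), so T_C = COP·T_H/(1 + COP).
With T_H = 295.37 K, T_C = 5.9 × 295.37/6.900 = 252.56 K.
Converting, 252.56 K = -5.05°F.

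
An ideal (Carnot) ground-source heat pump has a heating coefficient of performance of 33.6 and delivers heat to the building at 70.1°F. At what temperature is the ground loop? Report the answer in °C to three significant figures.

COP_HP = T_H/(T_H − T_C) gives T_H − T_C = T_H/COP.
With T_H = 294.32 K, T_C = 294.32 × (1 − 1/33.6) = 285.56 K.
Converting, 285.56 K = 12.41°C.

12.4 °C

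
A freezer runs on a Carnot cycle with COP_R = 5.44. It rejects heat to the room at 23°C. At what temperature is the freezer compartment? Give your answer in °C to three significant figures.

For a Carnot refrigerator COP_R = T_C/(T_H − T_C), so T_C = COP·T_H/(1 + COP).
With T_H = 296.15 K, T_C = 5.44 × 296.15/6.440 = 250.16 K.
Converting, 250.16 K = -22.99°C.

-23.0 °C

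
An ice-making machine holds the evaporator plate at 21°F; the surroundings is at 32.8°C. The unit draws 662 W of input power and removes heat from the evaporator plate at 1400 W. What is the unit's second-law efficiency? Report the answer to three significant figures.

COP_actual = Q̇_C/Ẇ = 1400/662.0 = 2.115.
In absolute terms T_C = 267.04 K and T_H = 305.95 K, so ΔT = 38.91 K.
COP_Carnot = T_C/ΔT = 267.04/38.91 = 6.863.
η_II = COP_actual/COP_Carnot = 2.115/6.863 = 0.3082.

0.308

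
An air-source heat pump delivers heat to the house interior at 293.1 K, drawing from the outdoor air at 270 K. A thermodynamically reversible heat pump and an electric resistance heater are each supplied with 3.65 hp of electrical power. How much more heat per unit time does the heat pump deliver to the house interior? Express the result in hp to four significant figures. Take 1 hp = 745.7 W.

42.66 hp

The reservoir spacing is ΔT = 293.1 − 270 = 23.10 K.
COP_Carnot = T_H/ΔT = 293.10/23.10 = 12.69.
The heat pump delivers Q̇_H = COP × Ẇ = 46.31 hp; the resistance heater delivers Ẇ = 3.650 hp.
Extra = (COP − 1)·Ẇ = 42.66 hp.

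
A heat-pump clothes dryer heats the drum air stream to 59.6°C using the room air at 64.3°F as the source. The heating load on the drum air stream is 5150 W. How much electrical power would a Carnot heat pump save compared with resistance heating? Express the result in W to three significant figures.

4510 W

In absolute terms T_C = 291.09 K and T_H = 332.75 K, so ΔT = 41.66 K.
COP_Carnot = T_H/ΔT = 332.75/41.66 = 7.988.
Resistance heating needs Ẇ_res = Q̇_H = 5150 W; the reversible heat pump needs only Ẇ_hp = Q̇_H/COP = 644.7 W.
Saving = 5150 − 644.7 = 4505 W.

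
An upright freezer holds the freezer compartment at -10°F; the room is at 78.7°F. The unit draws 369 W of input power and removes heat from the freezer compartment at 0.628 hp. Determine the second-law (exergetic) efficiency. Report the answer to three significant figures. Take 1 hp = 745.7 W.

Converting, Q̇_C = 0.6280 hp = 468.3 W, so COP_actual = Q̇_C/Ẇ = 468.3/369.0 = 1.269.
In absolute terms T_C = 249.82 K and T_H = 299.09 K, so ΔT = 49.28 K.
COP_Carnot = T_C/ΔT = 249.82/49.28 = 5.070.
η_II = COP_actual/COP_Carnot = 1.269/5.070 = 0.2503.

0.250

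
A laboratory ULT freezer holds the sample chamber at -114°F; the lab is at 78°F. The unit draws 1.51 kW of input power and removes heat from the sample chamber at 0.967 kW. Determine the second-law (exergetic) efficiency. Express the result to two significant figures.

COP_actual = Q̇_C/Ẇ = 0.9670/1.510 = 0.6404.
In absolute terms T_C = 192.04 K and T_H = 298.71 K, so ΔT = 106.7 K.
COP_Carnot = T_C/ΔT = 192.04/106.7 = 1.800.
η_II = COP_actual/COP_Carnot = 0.6404/1.800 = 0.3557.

0.36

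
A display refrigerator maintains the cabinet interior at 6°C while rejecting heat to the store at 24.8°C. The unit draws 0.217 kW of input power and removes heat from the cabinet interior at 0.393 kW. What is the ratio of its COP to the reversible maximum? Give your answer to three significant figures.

0.122

COP_actual = Q̇_C/Ẇ = 0.3930/0.2170 = 1.811.
In absolute terms T_C = 279.15 K and T_H = 297.95 K, so ΔT = 18.80 K.
COP_Carnot = T_C/ΔT = 279.15/18.80 = 14.85.
η_II = COP_actual/COP_Carnot = 1.811/14.85 = 0.1220.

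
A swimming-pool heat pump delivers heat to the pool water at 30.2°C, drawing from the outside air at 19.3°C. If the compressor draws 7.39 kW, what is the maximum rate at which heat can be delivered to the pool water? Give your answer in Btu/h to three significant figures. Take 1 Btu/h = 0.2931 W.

702000 Btu/h

In absolute terms T_C = 292.45 K and T_H = 303.35 K, so ΔT = 10.90 K.
COP_Carnot = T_H/ΔT = 303.35/10.90 = 27.83.
Q̇_max = COP_Carnot × Ẇ = 27.83 × 7.390 kW = 205.7 kW = 701700 Btu/h.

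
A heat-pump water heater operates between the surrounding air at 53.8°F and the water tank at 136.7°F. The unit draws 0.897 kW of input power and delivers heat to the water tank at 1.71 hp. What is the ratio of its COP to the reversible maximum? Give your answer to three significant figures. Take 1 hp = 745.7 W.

0.198

Converting, Q̇_H = 1.710 hp = 1.275 kW, so COP_actual = Q̇_H/Ẇ = 1.275/0.8970 = 1.422.
In absolute terms T_C = 285.26 K and T_H = 331.32 K, so ΔT = 46.06 K.
COP_Carnot = T_H/ΔT = 331.32/46.06 = 7.194.
η_II = COP_actual/COP_Carnot = 1.422/7.194 = 0.1976.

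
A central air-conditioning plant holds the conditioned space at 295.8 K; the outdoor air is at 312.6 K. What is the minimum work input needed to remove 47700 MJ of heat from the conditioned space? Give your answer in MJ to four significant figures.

2709 MJ

The reservoir spacing is ΔT = 312.6 − 295.8 = 16.80 K.
The reversible limit is COP_R = T_C/ΔT = 17.61, so W_min = Q_C/COP = Q_C·ΔT/T_C.
W_min = 47700 × 16.80/295.80 = 2709 MJ.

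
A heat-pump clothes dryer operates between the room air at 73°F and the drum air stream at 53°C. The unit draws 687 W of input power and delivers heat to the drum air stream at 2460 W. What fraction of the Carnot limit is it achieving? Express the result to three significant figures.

COP_actual = Q̇_H/Ẇ = 2460/687.0 = 3.581.
In absolute terms T_C = 295.93 K and T_H = 326.15 K, so ΔT = 30.22 K.
COP_Carnot = T_H/ΔT = 326.15/30.22 = 10.79.
η_II = COP_actual/COP_Carnot = 3.581/10.79 = 0.3318.

0.332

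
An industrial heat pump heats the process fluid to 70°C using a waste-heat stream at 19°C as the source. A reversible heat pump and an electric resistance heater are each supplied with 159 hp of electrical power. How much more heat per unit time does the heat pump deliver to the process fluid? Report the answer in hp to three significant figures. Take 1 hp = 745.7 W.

In absolute terms T_C = 292.15 K and T_H = 343.15 K, so ΔT = 51.00 K.
COP_Carnot = T_H/ΔT = 343.15/51.00 = 6.728.
The heat pump delivers Q̇_H = COP × Ẇ = 1070 hp; the resistance heater delivers Ẇ = 159.0 hp.
Extra = (COP − 1)·Ẇ = 910.8 hp.

911 hp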